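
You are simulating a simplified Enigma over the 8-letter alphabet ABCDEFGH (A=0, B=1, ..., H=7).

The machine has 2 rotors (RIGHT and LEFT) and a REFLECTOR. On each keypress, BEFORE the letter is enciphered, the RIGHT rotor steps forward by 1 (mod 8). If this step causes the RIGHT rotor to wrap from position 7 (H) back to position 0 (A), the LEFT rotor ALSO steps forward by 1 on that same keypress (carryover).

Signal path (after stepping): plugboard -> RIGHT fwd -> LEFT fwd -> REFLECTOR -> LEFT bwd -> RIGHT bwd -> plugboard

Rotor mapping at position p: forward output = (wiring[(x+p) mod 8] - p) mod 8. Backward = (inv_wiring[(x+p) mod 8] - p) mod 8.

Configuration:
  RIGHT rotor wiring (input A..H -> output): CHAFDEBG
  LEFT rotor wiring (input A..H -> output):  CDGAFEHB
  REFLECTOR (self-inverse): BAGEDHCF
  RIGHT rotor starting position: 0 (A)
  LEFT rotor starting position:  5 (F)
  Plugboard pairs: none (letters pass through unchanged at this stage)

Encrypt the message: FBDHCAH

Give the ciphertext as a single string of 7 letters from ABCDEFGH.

Char 1 ('F'): step: R->1, L=5; F->plug->F->R->A->L->H->refl->F->L'->D->R'->E->plug->E
Char 2 ('B'): step: R->2, L=5; B->plug->B->R->D->L->F->refl->H->L'->A->R'->G->plug->G
Char 3 ('D'): step: R->3, L=5; D->plug->D->R->G->L->D->refl->E->L'->C->R'->A->plug->A
Char 4 ('H'): step: R->4, L=5; H->plug->H->R->B->L->C->refl->G->L'->E->R'->G->plug->G
Char 5 ('C'): step: R->5, L=5; C->plug->C->R->B->L->C->refl->G->L'->E->R'->B->plug->B
Char 6 ('A'): step: R->6, L=5; A->plug->A->R->D->L->F->refl->H->L'->A->R'->B->plug->B
Char 7 ('H'): step: R->7, L=5; H->plug->H->R->C->L->E->refl->D->L'->G->R'->E->plug->E

Answer: EGAGBBE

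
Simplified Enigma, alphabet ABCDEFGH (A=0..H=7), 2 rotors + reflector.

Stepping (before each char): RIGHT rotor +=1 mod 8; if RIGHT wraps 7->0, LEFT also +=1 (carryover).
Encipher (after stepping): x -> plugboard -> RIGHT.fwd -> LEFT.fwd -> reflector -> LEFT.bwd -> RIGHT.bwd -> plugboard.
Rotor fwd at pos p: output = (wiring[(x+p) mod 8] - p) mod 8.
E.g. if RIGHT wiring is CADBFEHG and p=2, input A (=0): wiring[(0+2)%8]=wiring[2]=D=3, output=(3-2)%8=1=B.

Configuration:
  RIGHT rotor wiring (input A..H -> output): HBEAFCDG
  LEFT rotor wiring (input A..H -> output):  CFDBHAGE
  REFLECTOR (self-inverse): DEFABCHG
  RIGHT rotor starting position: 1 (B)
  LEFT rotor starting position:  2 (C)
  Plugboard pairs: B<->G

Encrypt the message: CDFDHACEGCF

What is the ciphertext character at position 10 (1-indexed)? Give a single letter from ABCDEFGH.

Char 1 ('C'): step: R->2, L=2; C->plug->C->R->D->L->G->refl->H->L'->B->R'->E->plug->E
Char 2 ('D'): step: R->3, L=2; D->plug->D->R->A->L->B->refl->E->L'->E->R'->F->plug->F
Char 3 ('F'): step: R->4, L=2; F->plug->F->R->F->L->C->refl->F->L'->C->R'->D->plug->D
Char 4 ('D'): step: R->5, L=2; D->plug->D->R->C->L->F->refl->C->L'->F->R'->A->plug->A
Char 5 ('H'): step: R->6, L=2; H->plug->H->R->E->L->E->refl->B->L'->A->R'->B->plug->G
Char 6 ('A'): step: R->7, L=2; A->plug->A->R->H->L->D->refl->A->L'->G->R'->F->plug->F
Char 7 ('C'): step: R->0, L->3 (L advanced); C->plug->C->R->E->L->B->refl->E->L'->B->R'->B->plug->G
Char 8 ('E'): step: R->1, L=3; E->plug->E->R->B->L->E->refl->B->L'->E->R'->D->plug->D
Char 9 ('G'): step: R->2, L=3; G->plug->B->R->G->L->C->refl->F->L'->C->R'->A->plug->A
Char 10 ('C'): step: R->3, L=3; C->plug->C->R->H->L->A->refl->D->L'->D->R'->E->plug->E

E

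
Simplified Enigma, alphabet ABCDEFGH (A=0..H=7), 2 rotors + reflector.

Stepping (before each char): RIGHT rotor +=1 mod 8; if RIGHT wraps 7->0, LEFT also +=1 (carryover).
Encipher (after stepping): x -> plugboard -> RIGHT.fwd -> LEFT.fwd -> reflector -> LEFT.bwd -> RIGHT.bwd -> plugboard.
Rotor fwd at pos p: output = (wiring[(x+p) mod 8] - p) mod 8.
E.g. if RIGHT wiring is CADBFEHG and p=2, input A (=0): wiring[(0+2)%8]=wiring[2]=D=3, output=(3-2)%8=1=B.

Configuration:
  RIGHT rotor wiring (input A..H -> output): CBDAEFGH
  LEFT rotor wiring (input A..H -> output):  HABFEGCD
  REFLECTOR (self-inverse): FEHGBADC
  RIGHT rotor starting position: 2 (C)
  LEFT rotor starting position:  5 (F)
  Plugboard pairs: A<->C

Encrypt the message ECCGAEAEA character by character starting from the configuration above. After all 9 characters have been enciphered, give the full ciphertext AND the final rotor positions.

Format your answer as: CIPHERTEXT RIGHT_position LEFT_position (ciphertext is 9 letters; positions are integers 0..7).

Answer: AFDBDGHBH 3 6

Derivation:
Char 1 ('E'): step: R->3, L=5; E->plug->E->R->E->L->D->refl->G->L'->C->R'->C->plug->A
Char 2 ('C'): step: R->4, L=5; C->plug->A->R->A->L->B->refl->E->L'->F->R'->F->plug->F
Char 3 ('C'): step: R->5, L=5; C->plug->A->R->A->L->B->refl->E->L'->F->R'->D->plug->D
Char 4 ('G'): step: R->6, L=5; G->plug->G->R->G->L->A->refl->F->L'->B->R'->B->plug->B
Char 5 ('A'): step: R->7, L=5; A->plug->C->R->C->L->G->refl->D->L'->E->R'->D->plug->D
Char 6 ('E'): step: R->0, L->6 (L advanced); E->plug->E->R->E->L->D->refl->G->L'->G->R'->G->plug->G
Char 7 ('A'): step: R->1, L=6; A->plug->C->R->H->L->A->refl->F->L'->B->R'->H->plug->H
Char 8 ('E'): step: R->2, L=6; E->plug->E->R->E->L->D->refl->G->L'->G->R'->B->plug->B
Char 9 ('A'): step: R->3, L=6; A->plug->C->R->C->L->B->refl->E->L'->A->R'->H->plug->H
Final: ciphertext=AFDBDGHBH, RIGHT=3, LEFT=6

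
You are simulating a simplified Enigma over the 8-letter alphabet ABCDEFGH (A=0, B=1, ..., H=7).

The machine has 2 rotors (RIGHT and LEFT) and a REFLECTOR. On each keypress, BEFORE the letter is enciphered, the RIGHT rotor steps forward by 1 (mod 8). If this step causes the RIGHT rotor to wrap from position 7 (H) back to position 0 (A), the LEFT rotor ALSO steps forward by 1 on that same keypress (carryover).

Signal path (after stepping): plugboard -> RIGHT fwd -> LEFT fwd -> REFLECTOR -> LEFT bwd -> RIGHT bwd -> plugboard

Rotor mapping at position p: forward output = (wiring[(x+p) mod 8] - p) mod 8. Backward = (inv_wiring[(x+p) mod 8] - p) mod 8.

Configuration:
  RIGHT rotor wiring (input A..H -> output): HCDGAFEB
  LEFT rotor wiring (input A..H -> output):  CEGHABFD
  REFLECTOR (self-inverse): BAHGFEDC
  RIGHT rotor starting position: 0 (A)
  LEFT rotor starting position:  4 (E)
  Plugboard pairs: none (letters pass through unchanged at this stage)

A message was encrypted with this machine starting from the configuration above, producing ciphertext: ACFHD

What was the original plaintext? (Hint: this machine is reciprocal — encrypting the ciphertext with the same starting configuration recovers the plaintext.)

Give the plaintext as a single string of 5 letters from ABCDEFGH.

Char 1 ('A'): step: R->1, L=4; A->plug->A->R->B->L->F->refl->E->L'->A->R'->G->plug->G
Char 2 ('C'): step: R->2, L=4; C->plug->C->R->G->L->C->refl->H->L'->D->R'->D->plug->D
Char 3 ('F'): step: R->3, L=4; F->plug->F->R->E->L->G->refl->D->L'->H->R'->G->plug->G
Char 4 ('H'): step: R->4, L=4; H->plug->H->R->C->L->B->refl->A->L'->F->R'->D->plug->D
Char 5 ('D'): step: R->5, L=4; D->plug->D->R->C->L->B->refl->A->L'->F->R'->E->plug->E

Answer: GDGDE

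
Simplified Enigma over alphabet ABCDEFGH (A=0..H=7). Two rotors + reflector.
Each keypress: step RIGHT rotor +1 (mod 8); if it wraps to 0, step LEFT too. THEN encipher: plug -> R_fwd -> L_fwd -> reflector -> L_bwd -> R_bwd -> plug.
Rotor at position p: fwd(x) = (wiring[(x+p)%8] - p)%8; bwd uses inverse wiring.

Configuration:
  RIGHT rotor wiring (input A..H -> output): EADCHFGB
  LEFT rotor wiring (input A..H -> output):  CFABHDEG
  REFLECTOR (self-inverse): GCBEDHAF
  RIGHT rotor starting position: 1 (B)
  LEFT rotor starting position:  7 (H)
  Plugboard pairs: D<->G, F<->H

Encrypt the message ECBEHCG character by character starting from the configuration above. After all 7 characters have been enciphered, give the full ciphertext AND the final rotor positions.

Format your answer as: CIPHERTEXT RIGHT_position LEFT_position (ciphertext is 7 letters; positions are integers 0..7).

Char 1 ('E'): step: R->2, L=7; E->plug->E->R->E->L->C->refl->B->L'->D->R'->D->plug->G
Char 2 ('C'): step: R->3, L=7; C->plug->C->R->C->L->G->refl->A->L'->F->R'->G->plug->D
Char 3 ('B'): step: R->4, L=7; B->plug->B->R->B->L->D->refl->E->L'->G->R'->H->plug->F
Char 4 ('E'): step: R->5, L=7; E->plug->E->R->D->L->B->refl->C->L'->E->R'->C->plug->C
Char 5 ('H'): step: R->6, L=7; H->plug->F->R->E->L->C->refl->B->L'->D->R'->B->plug->B
Char 6 ('C'): step: R->7, L=7; C->plug->C->R->B->L->D->refl->E->L'->G->R'->G->plug->D
Char 7 ('G'): step: R->0, L->0 (L advanced); G->plug->D->R->C->L->A->refl->G->L'->H->R'->E->plug->E
Final: ciphertext=GDFCBDE, RIGHT=0, LEFT=0

Answer: GDFCBDE 0 0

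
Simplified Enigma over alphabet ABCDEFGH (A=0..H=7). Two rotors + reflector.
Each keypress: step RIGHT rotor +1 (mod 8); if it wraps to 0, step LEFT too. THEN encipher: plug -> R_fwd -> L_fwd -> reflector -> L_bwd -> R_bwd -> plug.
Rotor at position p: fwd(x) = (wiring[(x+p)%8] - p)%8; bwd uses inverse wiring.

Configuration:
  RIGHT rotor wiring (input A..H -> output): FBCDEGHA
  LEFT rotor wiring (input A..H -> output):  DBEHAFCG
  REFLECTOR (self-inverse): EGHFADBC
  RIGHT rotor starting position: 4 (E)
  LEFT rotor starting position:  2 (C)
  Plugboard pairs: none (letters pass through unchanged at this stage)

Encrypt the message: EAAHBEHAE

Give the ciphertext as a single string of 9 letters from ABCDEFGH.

Answer: FDDAHAGFA

Derivation:
Char 1 ('E'): step: R->5, L=2; E->plug->E->R->E->L->A->refl->E->L'->F->R'->F->plug->F
Char 2 ('A'): step: R->6, L=2; A->plug->A->R->B->L->F->refl->D->L'->D->R'->D->plug->D
Char 3 ('A'): step: R->7, L=2; A->plug->A->R->B->L->F->refl->D->L'->D->R'->D->plug->D
Char 4 ('H'): step: R->0, L->3 (L advanced); H->plug->H->R->A->L->E->refl->A->L'->F->R'->A->plug->A
Char 5 ('B'): step: R->1, L=3; B->plug->B->R->B->L->F->refl->D->L'->E->R'->H->plug->H
Char 6 ('E'): step: R->2, L=3; E->plug->E->R->F->L->A->refl->E->L'->A->R'->A->plug->A
Char 7 ('H'): step: R->3, L=3; H->plug->H->R->H->L->B->refl->G->L'->G->R'->G->plug->G
Char 8 ('A'): step: R->4, L=3; A->plug->A->R->A->L->E->refl->A->L'->F->R'->F->plug->F
Char 9 ('E'): step: R->5, L=3; E->plug->E->R->E->L->D->refl->F->L'->B->R'->A->plug->A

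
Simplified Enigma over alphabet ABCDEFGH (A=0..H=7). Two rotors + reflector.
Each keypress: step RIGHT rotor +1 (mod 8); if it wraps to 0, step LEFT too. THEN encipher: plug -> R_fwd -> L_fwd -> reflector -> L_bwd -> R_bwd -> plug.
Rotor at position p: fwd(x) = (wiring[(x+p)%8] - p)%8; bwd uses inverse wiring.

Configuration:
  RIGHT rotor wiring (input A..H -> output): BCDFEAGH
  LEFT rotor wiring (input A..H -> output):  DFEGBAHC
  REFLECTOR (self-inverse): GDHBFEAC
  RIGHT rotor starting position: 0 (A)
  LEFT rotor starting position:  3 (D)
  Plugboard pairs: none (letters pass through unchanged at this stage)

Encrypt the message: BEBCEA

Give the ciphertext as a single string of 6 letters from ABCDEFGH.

Answer: DDCDBF

Derivation:
Char 1 ('B'): step: R->1, L=3; B->plug->B->R->C->L->F->refl->E->L'->D->R'->D->plug->D
Char 2 ('E'): step: R->2, L=3; E->plug->E->R->E->L->H->refl->C->L'->G->R'->D->plug->D
Char 3 ('B'): step: R->3, L=3; B->plug->B->R->B->L->G->refl->A->L'->F->R'->C->plug->C
Char 4 ('C'): step: R->4, L=3; C->plug->C->R->C->L->F->refl->E->L'->D->R'->D->plug->D
Char 5 ('E'): step: R->5, L=3; E->plug->E->R->F->L->A->refl->G->L'->B->R'->B->plug->B
Char 6 ('A'): step: R->6, L=3; A->plug->A->R->A->L->D->refl->B->L'->H->R'->F->plug->F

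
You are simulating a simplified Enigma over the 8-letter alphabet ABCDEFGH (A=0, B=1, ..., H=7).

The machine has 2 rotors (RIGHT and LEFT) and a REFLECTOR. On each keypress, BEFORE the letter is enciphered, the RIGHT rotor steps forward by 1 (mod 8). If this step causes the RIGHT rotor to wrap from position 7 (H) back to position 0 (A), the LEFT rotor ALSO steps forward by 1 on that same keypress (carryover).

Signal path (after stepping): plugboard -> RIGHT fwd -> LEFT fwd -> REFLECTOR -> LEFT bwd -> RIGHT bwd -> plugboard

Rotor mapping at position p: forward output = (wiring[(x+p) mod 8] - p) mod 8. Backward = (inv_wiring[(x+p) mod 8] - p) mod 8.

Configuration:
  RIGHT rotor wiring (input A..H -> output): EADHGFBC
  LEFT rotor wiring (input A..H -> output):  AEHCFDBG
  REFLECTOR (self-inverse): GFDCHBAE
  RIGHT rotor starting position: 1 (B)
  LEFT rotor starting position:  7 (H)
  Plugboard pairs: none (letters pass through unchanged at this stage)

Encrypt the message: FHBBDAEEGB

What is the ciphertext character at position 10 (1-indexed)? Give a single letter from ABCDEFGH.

Char 1 ('F'): step: R->2, L=7; F->plug->F->R->A->L->H->refl->E->L'->G->R'->H->plug->H
Char 2 ('H'): step: R->3, L=7; H->plug->H->R->A->L->H->refl->E->L'->G->R'->D->plug->D
Char 3 ('B'): step: R->4, L=7; B->plug->B->R->B->L->B->refl->F->L'->C->R'->A->plug->A
Char 4 ('B'): step: R->5, L=7; B->plug->B->R->E->L->D->refl->C->L'->H->R'->D->plug->D
Char 5 ('D'): step: R->6, L=7; D->plug->D->R->C->L->F->refl->B->L'->B->R'->F->plug->F
Char 6 ('A'): step: R->7, L=7; A->plug->A->R->D->L->A->refl->G->L'->F->R'->B->plug->B
Char 7 ('E'): step: R->0, L->0 (L advanced); E->plug->E->R->G->L->B->refl->F->L'->E->R'->A->plug->A
Char 8 ('E'): step: R->1, L=0; E->plug->E->R->E->L->F->refl->B->L'->G->R'->C->plug->C
Char 9 ('G'): step: R->2, L=0; G->plug->G->R->C->L->H->refl->E->L'->B->R'->A->plug->A
Char 10 ('B'): step: R->3, L=0; B->plug->B->R->D->L->C->refl->D->L'->F->R'->G->plug->G

G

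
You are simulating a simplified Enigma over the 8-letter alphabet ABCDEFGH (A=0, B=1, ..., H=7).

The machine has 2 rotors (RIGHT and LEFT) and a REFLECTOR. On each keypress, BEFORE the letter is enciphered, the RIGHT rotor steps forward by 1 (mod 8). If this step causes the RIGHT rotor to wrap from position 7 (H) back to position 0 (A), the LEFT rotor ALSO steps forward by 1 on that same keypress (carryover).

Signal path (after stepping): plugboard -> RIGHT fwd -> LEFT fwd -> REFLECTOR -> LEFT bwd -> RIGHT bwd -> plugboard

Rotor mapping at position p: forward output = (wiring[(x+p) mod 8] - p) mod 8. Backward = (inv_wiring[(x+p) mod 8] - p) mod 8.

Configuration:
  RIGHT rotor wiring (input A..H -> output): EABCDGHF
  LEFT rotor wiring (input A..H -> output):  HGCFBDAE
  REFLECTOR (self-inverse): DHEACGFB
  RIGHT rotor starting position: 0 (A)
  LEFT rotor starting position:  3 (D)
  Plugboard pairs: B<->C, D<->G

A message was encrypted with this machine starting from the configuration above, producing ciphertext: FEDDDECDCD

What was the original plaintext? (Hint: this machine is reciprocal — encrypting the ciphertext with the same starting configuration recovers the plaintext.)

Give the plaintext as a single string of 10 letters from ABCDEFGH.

Char 1 ('F'): step: R->1, L=3; F->plug->F->R->G->L->D->refl->A->L'->C->R'->D->plug->G
Char 2 ('E'): step: R->2, L=3; E->plug->E->R->F->L->E->refl->C->L'->A->R'->B->plug->C
Char 3 ('D'): step: R->3, L=3; D->plug->G->R->F->L->E->refl->C->L'->A->R'->B->plug->C
Char 4 ('D'): step: R->4, L=3; D->plug->G->R->F->L->E->refl->C->L'->A->R'->E->plug->E
Char 5 ('D'): step: R->5, L=3; D->plug->G->R->F->L->E->refl->C->L'->A->R'->C->plug->B
Char 6 ('E'): step: R->6, L=3; E->plug->E->R->D->L->F->refl->G->L'->B->R'->A->plug->A
Char 7 ('C'): step: R->7, L=3; C->plug->B->R->F->L->E->refl->C->L'->A->R'->H->plug->H
Char 8 ('D'): step: R->0, L->4 (L advanced); D->plug->G->R->H->L->B->refl->H->L'->B->R'->C->plug->B
Char 9 ('C'): step: R->1, L=4; C->plug->B->R->A->L->F->refl->G->L'->G->R'->F->plug->F
Char 10 ('D'): step: R->2, L=4; D->plug->G->R->C->L->E->refl->C->L'->F->R'->E->plug->E

Answer: GCCEBAHBFE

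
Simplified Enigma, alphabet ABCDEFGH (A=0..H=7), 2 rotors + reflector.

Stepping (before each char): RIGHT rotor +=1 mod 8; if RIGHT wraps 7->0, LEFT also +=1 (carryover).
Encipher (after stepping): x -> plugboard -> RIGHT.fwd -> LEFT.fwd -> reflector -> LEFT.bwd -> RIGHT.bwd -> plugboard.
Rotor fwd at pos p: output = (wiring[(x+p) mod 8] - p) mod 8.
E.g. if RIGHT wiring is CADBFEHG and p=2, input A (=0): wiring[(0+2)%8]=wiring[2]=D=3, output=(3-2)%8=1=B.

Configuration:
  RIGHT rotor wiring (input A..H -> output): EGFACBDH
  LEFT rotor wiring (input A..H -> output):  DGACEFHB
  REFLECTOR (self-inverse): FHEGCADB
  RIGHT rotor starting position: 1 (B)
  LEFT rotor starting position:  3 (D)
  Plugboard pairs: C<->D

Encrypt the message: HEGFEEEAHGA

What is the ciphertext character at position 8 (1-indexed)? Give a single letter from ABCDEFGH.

Char 1 ('H'): step: R->2, L=3; H->plug->H->R->E->L->G->refl->D->L'->G->R'->B->plug->B
Char 2 ('E'): step: R->3, L=3; E->plug->E->R->E->L->G->refl->D->L'->G->R'->C->plug->D
Char 3 ('G'): step: R->4, L=3; G->plug->G->R->B->L->B->refl->H->L'->A->R'->E->plug->E
Char 4 ('F'): step: R->5, L=3; F->plug->F->R->A->L->H->refl->B->L'->B->R'->E->plug->E
Char 5 ('E'): step: R->6, L=3; E->plug->E->R->H->L->F->refl->A->L'->F->R'->A->plug->A
Char 6 ('E'): step: R->7, L=3; E->plug->E->R->B->L->B->refl->H->L'->A->R'->A->plug->A
Char 7 ('E'): step: R->0, L->4 (L advanced); E->plug->E->R->C->L->D->refl->G->L'->H->R'->H->plug->H
Char 8 ('A'): step: R->1, L=4; A->plug->A->R->F->L->C->refl->E->L'->G->R'->G->plug->G

G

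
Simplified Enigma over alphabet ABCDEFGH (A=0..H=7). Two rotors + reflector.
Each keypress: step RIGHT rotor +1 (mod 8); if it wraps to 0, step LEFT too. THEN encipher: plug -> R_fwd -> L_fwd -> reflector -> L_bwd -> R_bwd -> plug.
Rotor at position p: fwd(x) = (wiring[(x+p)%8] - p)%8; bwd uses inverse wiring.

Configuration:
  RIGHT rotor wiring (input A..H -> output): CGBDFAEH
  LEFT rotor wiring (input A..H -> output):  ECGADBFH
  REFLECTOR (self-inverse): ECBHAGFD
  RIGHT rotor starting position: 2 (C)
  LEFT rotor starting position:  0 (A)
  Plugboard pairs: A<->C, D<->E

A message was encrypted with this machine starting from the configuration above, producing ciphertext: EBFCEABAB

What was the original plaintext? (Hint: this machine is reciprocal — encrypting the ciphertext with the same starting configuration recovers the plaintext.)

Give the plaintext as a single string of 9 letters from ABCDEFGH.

Answer: AHBHFBFGF

Derivation:
Char 1 ('E'): step: R->3, L=0; E->plug->D->R->B->L->C->refl->B->L'->F->R'->C->plug->A
Char 2 ('B'): step: R->4, L=0; B->plug->B->R->E->L->D->refl->H->L'->H->R'->H->plug->H
Char 3 ('F'): step: R->5, L=0; F->plug->F->R->E->L->D->refl->H->L'->H->R'->B->plug->B
Char 4 ('C'): step: R->6, L=0; C->plug->A->R->G->L->F->refl->G->L'->C->R'->H->plug->H
Char 5 ('E'): step: R->7, L=0; E->plug->D->R->C->L->G->refl->F->L'->G->R'->F->plug->F
Char 6 ('A'): step: R->0, L->1 (L advanced); A->plug->C->R->B->L->F->refl->G->L'->G->R'->B->plug->B
Char 7 ('B'): step: R->1, L=1; B->plug->B->R->A->L->B->refl->C->L'->D->R'->F->plug->F
Char 8 ('A'): step: R->2, L=1; A->plug->C->R->D->L->C->refl->B->L'->A->R'->G->plug->G
Char 9 ('B'): step: R->3, L=1; B->plug->B->R->C->L->H->refl->D->L'->H->R'->F->plug->F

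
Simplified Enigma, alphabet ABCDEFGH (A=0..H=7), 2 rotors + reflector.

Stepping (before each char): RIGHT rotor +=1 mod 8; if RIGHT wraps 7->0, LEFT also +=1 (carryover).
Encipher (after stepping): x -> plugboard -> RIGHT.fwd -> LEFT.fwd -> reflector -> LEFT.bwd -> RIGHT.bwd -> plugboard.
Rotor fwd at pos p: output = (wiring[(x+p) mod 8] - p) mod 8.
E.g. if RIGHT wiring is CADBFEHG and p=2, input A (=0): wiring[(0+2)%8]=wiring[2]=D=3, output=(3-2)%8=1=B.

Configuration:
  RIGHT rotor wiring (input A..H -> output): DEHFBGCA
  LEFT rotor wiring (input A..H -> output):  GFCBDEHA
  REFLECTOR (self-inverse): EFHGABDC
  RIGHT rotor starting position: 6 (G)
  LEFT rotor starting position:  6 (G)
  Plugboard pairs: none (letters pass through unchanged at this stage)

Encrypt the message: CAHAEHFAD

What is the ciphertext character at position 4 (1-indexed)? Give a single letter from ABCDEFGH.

Char 1 ('C'): step: R->7, L=6; C->plug->C->R->F->L->D->refl->G->L'->H->R'->G->plug->G
Char 2 ('A'): step: R->0, L->7 (L advanced); A->plug->A->R->D->L->D->refl->G->L'->C->R'->G->plug->G
Char 3 ('H'): step: R->1, L=7; H->plug->H->R->C->L->G->refl->D->L'->D->R'->A->plug->A
Char 4 ('A'): step: R->2, L=7; A->plug->A->R->F->L->E->refl->A->L'->H->R'->C->plug->C

C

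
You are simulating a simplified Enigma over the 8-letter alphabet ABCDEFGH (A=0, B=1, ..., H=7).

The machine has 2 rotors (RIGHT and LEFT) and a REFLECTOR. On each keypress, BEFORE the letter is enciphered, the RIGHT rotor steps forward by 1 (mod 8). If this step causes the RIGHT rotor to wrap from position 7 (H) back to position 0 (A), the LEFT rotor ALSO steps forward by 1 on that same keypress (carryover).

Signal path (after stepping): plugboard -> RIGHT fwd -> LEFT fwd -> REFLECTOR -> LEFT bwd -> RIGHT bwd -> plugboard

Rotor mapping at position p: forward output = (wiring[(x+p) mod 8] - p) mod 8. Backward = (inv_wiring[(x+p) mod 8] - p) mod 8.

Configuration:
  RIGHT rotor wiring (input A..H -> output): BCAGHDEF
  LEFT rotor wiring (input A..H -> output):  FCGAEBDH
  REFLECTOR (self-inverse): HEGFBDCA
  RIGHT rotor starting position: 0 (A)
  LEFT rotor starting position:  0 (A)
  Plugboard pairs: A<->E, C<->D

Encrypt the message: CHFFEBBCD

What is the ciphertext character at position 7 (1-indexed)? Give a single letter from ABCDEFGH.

Char 1 ('C'): step: R->1, L=0; C->plug->D->R->G->L->D->refl->F->L'->A->R'->H->plug->H
Char 2 ('H'): step: R->2, L=0; H->plug->H->R->A->L->F->refl->D->L'->G->R'->A->plug->E
Char 3 ('F'): step: R->3, L=0; F->plug->F->R->G->L->D->refl->F->L'->A->R'->C->plug->D
Char 4 ('F'): step: R->4, L=0; F->plug->F->R->G->L->D->refl->F->L'->A->R'->C->plug->D
Char 5 ('E'): step: R->5, L=0; E->plug->A->R->G->L->D->refl->F->L'->A->R'->C->plug->D
Char 6 ('B'): step: R->6, L=0; B->plug->B->R->H->L->H->refl->A->L'->D->R'->C->plug->D
Char 7 ('B'): step: R->7, L=0; B->plug->B->R->C->L->G->refl->C->L'->B->R'->D->plug->C

C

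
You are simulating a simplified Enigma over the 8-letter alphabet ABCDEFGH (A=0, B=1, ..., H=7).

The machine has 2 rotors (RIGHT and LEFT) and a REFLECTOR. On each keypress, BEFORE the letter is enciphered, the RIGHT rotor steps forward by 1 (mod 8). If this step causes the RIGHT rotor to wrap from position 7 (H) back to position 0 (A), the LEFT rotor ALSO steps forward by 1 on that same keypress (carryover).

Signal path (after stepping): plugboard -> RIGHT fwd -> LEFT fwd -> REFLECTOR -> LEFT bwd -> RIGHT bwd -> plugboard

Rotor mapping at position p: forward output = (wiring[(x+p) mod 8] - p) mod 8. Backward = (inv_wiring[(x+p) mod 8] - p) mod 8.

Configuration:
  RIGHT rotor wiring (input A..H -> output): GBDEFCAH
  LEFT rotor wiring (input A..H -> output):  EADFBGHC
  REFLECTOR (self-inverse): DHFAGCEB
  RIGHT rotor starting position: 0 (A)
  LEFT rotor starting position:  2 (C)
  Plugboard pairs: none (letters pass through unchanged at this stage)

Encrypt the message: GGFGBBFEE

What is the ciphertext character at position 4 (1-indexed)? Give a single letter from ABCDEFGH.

Char 1 ('G'): step: R->1, L=2; G->plug->G->R->G->L->C->refl->F->L'->E->R'->D->plug->D
Char 2 ('G'): step: R->2, L=2; G->plug->G->R->E->L->F->refl->C->L'->G->R'->E->plug->E
Char 3 ('F'): step: R->3, L=2; F->plug->F->R->D->L->E->refl->G->L'->H->R'->C->plug->C
Char 4 ('G'): step: R->4, L=2; G->plug->G->R->H->L->G->refl->E->L'->D->R'->D->plug->D

D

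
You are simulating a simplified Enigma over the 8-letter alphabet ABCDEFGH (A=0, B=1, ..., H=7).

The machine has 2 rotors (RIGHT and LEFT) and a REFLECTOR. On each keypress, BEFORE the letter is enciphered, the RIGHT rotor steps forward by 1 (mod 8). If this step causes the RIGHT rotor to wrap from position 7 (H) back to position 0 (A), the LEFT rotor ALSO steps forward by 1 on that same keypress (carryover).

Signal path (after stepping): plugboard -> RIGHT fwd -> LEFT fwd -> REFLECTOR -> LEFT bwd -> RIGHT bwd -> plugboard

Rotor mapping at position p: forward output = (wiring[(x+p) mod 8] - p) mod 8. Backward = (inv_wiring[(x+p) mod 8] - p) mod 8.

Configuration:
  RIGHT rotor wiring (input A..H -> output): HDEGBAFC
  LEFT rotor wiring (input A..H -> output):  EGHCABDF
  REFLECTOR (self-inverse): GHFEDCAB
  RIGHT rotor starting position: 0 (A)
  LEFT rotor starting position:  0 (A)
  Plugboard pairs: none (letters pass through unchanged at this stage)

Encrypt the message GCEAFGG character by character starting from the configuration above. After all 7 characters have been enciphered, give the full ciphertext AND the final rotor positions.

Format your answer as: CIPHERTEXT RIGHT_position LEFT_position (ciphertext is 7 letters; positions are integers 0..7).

Answer: FEAHAAC 7 0

Derivation:
Char 1 ('G'): step: R->1, L=0; G->plug->G->R->B->L->G->refl->A->L'->E->R'->F->plug->F
Char 2 ('C'): step: R->2, L=0; C->plug->C->R->H->L->F->refl->C->L'->D->R'->E->plug->E
Char 3 ('E'): step: R->3, L=0; E->plug->E->R->H->L->F->refl->C->L'->D->R'->A->plug->A
Char 4 ('A'): step: R->4, L=0; A->plug->A->R->F->L->B->refl->H->L'->C->R'->H->plug->H
Char 5 ('F'): step: R->5, L=0; F->plug->F->R->H->L->F->refl->C->L'->D->R'->A->plug->A
Char 6 ('G'): step: R->6, L=0; G->plug->G->R->D->L->C->refl->F->L'->H->R'->A->plug->A
Char 7 ('G'): step: R->7, L=0; G->plug->G->R->B->L->G->refl->A->L'->E->R'->C->plug->C
Final: ciphertext=FEAHAAC, RIGHT=7, LEFT=0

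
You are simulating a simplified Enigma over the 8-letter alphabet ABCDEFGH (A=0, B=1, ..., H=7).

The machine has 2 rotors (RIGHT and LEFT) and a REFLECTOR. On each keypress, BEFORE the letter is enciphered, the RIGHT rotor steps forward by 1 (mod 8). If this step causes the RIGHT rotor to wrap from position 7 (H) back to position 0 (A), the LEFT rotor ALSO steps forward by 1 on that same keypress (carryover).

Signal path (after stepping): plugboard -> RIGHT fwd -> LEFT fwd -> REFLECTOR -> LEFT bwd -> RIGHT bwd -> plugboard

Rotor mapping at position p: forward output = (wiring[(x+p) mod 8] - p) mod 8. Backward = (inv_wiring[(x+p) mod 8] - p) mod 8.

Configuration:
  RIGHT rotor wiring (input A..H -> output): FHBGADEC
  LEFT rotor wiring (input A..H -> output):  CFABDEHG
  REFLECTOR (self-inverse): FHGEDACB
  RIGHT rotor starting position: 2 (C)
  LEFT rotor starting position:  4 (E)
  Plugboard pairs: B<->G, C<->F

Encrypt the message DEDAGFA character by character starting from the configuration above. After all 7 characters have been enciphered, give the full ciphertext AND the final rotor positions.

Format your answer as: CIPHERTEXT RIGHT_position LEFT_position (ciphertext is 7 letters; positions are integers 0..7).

Char 1 ('D'): step: R->3, L=4; D->plug->D->R->B->L->A->refl->F->L'->H->R'->E->plug->E
Char 2 ('E'): step: R->4, L=4; E->plug->E->R->B->L->A->refl->F->L'->H->R'->B->plug->G
Char 3 ('D'): step: R->5, L=4; D->plug->D->R->A->L->H->refl->B->L'->F->R'->C->plug->F
Char 4 ('A'): step: R->6, L=4; A->plug->A->R->G->L->E->refl->D->L'->C->R'->G->plug->B
Char 5 ('G'): step: R->7, L=4; G->plug->B->R->G->L->E->refl->D->L'->C->R'->D->plug->D
Char 6 ('F'): step: R->0, L->5 (L advanced); F->plug->C->R->B->L->C->refl->G->L'->H->R'->B->plug->G
Char 7 ('A'): step: R->1, L=5; A->plug->A->R->G->L->E->refl->D->L'->F->R'->C->plug->F
Final: ciphertext=EGFBDGF, RIGHT=1, LEFT=5

Answer: EGFBDGF 1 5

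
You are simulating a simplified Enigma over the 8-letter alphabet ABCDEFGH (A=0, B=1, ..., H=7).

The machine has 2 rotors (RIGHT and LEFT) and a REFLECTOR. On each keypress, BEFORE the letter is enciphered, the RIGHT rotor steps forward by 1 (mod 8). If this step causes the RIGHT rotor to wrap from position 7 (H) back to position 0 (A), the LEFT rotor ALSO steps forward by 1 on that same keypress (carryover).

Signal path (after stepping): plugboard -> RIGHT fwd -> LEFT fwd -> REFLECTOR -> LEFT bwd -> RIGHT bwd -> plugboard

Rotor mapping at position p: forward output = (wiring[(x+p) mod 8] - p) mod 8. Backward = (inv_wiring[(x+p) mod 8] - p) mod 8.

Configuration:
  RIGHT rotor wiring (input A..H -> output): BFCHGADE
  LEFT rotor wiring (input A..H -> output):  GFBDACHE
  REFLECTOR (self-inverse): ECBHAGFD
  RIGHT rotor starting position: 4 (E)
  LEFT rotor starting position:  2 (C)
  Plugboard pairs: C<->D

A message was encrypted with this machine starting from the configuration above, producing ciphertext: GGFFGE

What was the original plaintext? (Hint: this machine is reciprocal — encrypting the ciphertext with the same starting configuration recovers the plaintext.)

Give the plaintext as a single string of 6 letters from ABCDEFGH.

Char 1 ('G'): step: R->5, L=2; G->plug->G->R->C->L->G->refl->F->L'->E->R'->D->plug->C
Char 2 ('G'): step: R->6, L=2; G->plug->G->R->A->L->H->refl->D->L'->H->R'->D->plug->C
Char 3 ('F'): step: R->7, L=2; F->plug->F->R->H->L->D->refl->H->L'->A->R'->E->plug->E
Char 4 ('F'): step: R->0, L->3 (L advanced); F->plug->F->R->A->L->A->refl->E->L'->D->R'->G->plug->G
Char 5 ('G'): step: R->1, L=3; G->plug->G->R->D->L->E->refl->A->L'->A->R'->H->plug->H
Char 6 ('E'): step: R->2, L=3; E->plug->E->R->B->L->F->refl->G->L'->H->R'->G->plug->G

Answer: CCEGHG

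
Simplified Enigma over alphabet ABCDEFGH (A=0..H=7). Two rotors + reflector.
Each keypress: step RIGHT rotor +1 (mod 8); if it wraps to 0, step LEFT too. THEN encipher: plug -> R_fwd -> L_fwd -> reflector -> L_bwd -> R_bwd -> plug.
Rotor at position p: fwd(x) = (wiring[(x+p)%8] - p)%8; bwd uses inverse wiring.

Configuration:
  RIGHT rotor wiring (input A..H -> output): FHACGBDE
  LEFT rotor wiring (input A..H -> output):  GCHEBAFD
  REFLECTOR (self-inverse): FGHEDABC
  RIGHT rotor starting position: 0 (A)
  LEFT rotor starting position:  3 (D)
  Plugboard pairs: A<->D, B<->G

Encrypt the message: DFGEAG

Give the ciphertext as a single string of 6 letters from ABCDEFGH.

Answer: BCCAHH

Derivation:
Char 1 ('D'): step: R->1, L=3; D->plug->A->R->G->L->H->refl->C->L'->D->R'->G->plug->B
Char 2 ('F'): step: R->2, L=3; F->plug->F->R->C->L->F->refl->A->L'->E->R'->C->plug->C
Char 3 ('G'): step: R->3, L=3; G->plug->B->R->D->L->C->refl->H->L'->G->R'->C->plug->C
Char 4 ('E'): step: R->4, L=3; E->plug->E->R->B->L->G->refl->B->L'->A->R'->D->plug->A
Char 5 ('A'): step: R->5, L=3; A->plug->D->R->A->L->B->refl->G->L'->B->R'->H->plug->H
Char 6 ('G'): step: R->6, L=3; G->plug->B->R->G->L->H->refl->C->L'->D->R'->H->plug->H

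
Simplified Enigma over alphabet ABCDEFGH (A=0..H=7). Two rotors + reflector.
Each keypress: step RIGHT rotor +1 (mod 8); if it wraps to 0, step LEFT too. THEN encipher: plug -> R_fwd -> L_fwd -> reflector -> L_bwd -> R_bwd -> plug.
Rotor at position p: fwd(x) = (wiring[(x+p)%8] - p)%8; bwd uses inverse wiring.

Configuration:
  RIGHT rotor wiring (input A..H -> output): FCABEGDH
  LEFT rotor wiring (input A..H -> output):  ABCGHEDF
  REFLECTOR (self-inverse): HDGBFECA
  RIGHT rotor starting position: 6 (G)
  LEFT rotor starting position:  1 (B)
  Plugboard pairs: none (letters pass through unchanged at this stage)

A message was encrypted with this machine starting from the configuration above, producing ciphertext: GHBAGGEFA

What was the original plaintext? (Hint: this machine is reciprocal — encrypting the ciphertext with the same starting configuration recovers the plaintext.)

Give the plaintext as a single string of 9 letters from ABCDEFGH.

Char 1 ('G'): step: R->7, L=1; G->plug->G->R->H->L->H->refl->A->L'->A->R'->A->plug->A
Char 2 ('H'): step: R->0, L->2 (L advanced); H->plug->H->R->H->L->H->refl->A->L'->A->R'->C->plug->C
Char 3 ('B'): step: R->1, L=2; B->plug->B->R->H->L->H->refl->A->L'->A->R'->C->plug->C
Char 4 ('A'): step: R->2, L=2; A->plug->A->R->G->L->G->refl->C->L'->D->R'->G->plug->G
Char 5 ('G'): step: R->3, L=2; G->plug->G->R->H->L->H->refl->A->L'->A->R'->D->plug->D
Char 6 ('G'): step: R->4, L=2; G->plug->G->R->E->L->B->refl->D->L'->F->R'->H->plug->H
Char 7 ('E'): step: R->5, L=2; E->plug->E->R->F->L->D->refl->B->L'->E->R'->G->plug->G
Char 8 ('F'): step: R->6, L=2; F->plug->F->R->D->L->C->refl->G->L'->G->R'->G->plug->G
Char 9 ('A'): step: R->7, L=2; A->plug->A->R->A->L->A->refl->H->L'->H->R'->G->plug->G

Answer: ACCGDHGGG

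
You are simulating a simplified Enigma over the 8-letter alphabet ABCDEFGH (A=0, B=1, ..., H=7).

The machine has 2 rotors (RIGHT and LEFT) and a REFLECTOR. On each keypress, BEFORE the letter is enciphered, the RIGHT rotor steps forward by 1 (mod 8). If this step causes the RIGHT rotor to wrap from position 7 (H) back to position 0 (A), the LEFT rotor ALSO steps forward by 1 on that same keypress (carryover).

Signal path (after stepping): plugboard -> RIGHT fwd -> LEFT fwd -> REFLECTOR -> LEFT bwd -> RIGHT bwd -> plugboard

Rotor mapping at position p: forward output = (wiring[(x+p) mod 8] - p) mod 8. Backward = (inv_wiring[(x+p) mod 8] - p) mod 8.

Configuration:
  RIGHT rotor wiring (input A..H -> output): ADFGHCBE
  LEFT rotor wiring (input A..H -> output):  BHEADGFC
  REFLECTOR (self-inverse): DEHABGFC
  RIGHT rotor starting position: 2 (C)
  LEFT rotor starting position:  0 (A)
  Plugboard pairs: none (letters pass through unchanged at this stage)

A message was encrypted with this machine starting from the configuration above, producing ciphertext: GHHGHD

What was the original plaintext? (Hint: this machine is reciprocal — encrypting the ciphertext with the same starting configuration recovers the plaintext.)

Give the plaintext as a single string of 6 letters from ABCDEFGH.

Answer: HDFEFC

Derivation:
Char 1 ('G'): step: R->3, L=0; G->plug->G->R->A->L->B->refl->E->L'->C->R'->H->plug->H
Char 2 ('H'): step: R->4, L=0; H->plug->H->R->C->L->E->refl->B->L'->A->R'->D->plug->D
Char 3 ('H'): step: R->5, L=0; H->plug->H->R->C->L->E->refl->B->L'->A->R'->F->plug->F
Char 4 ('G'): step: R->6, L=0; G->plug->G->R->B->L->H->refl->C->L'->H->R'->E->plug->E
Char 5 ('H'): step: R->7, L=0; H->plug->H->R->C->L->E->refl->B->L'->A->R'->F->plug->F
Char 6 ('D'): step: R->0, L->1 (L advanced); D->plug->D->R->G->L->B->refl->E->L'->F->R'->C->plug->C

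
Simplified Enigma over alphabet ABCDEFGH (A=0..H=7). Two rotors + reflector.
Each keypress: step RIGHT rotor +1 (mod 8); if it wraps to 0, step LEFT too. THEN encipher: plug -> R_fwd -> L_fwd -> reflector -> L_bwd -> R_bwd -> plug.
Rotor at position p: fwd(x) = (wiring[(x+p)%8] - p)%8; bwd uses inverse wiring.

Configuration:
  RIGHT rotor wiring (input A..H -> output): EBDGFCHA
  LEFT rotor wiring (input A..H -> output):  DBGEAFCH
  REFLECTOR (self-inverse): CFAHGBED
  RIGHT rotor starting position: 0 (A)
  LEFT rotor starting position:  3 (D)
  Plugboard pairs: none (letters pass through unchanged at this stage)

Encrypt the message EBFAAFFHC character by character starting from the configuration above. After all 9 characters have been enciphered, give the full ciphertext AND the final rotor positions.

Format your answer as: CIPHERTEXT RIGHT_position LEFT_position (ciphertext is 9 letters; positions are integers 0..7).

Char 1 ('E'): step: R->1, L=3; E->plug->E->R->B->L->F->refl->B->L'->A->R'->A->plug->A
Char 2 ('B'): step: R->2, L=3; B->plug->B->R->E->L->E->refl->G->L'->G->R'->F->plug->F
Char 3 ('F'): step: R->3, L=3; F->plug->F->R->B->L->F->refl->B->L'->A->R'->H->plug->H
Char 4 ('A'): step: R->4, L=3; A->plug->A->R->B->L->F->refl->B->L'->A->R'->E->plug->E
Char 5 ('A'): step: R->5, L=3; A->plug->A->R->F->L->A->refl->C->L'->C->R'->B->plug->B
Char 6 ('F'): step: R->6, L=3; F->plug->F->R->A->L->B->refl->F->L'->B->R'->A->plug->A
Char 7 ('F'): step: R->7, L=3; F->plug->F->R->G->L->G->refl->E->L'->E->R'->D->plug->D
Char 8 ('H'): step: R->0, L->4 (L advanced); H->plug->H->R->A->L->E->refl->G->L'->C->R'->F->plug->F
Char 9 ('C'): step: R->1, L=4; C->plug->C->R->F->L->F->refl->B->L'->B->R'->E->plug->E
Final: ciphertext=AFHEBADFE, RIGHT=1, LEFT=4

Answer: AFHEBADFE 1 4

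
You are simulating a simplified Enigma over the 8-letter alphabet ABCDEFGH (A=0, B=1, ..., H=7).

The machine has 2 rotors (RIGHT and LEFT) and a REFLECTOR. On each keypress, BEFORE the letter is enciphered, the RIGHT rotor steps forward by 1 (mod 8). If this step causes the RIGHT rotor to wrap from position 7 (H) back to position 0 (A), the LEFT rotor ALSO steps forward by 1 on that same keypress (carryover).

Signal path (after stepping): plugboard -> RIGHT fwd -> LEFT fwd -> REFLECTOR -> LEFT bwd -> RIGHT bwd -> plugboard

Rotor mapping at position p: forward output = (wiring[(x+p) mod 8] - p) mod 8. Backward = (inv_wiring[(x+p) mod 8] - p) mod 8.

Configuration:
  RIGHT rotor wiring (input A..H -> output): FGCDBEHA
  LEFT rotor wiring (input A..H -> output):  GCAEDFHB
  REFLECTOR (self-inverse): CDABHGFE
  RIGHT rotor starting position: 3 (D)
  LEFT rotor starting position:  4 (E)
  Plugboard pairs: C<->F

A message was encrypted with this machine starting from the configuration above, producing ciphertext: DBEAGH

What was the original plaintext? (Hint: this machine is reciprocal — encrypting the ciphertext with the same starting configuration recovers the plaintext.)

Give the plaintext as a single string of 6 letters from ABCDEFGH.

Char 1 ('D'): step: R->4, L=4; D->plug->D->R->E->L->C->refl->A->L'->H->R'->H->plug->H
Char 2 ('B'): step: R->5, L=4; B->plug->B->R->C->L->D->refl->B->L'->B->R'->E->plug->E
Char 3 ('E'): step: R->6, L=4; E->plug->E->R->E->L->C->refl->A->L'->H->R'->C->plug->F
Char 4 ('A'): step: R->7, L=4; A->plug->A->R->B->L->B->refl->D->L'->C->R'->F->plug->C
Char 5 ('G'): step: R->0, L->5 (L advanced); G->plug->G->R->H->L->G->refl->F->L'->E->R'->F->plug->C
Char 6 ('H'): step: R->1, L=5; H->plug->H->R->E->L->F->refl->G->L'->H->R'->G->plug->G

Answer: HEFCCG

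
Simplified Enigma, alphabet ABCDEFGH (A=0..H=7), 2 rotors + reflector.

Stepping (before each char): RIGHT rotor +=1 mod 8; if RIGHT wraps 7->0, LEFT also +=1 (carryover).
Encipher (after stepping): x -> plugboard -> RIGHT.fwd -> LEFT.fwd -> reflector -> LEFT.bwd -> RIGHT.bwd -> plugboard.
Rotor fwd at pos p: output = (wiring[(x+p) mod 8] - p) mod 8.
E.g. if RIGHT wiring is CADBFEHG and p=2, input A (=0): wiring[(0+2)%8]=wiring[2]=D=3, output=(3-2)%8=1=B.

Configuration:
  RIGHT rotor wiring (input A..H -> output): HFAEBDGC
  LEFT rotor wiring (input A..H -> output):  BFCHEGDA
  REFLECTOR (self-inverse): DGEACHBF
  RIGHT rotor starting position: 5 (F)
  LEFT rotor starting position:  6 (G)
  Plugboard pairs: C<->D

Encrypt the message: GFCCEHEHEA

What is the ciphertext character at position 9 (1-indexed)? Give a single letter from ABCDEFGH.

Char 1 ('G'): step: R->6, L=6; G->plug->G->R->D->L->H->refl->F->L'->A->R'->A->plug->A
Char 2 ('F'): step: R->7, L=6; F->plug->F->R->C->L->D->refl->A->L'->H->R'->H->plug->H
Char 3 ('C'): step: R->0, L->7 (L advanced); C->plug->D->R->E->L->A->refl->D->L'->D->R'->F->plug->F
Char 4 ('C'): step: R->1, L=7; C->plug->D->R->A->L->B->refl->G->L'->C->R'->E->plug->E
Char 5 ('E'): step: R->2, L=7; E->plug->E->R->E->L->A->refl->D->L'->D->R'->H->plug->H
Char 6 ('H'): step: R->3, L=7; H->plug->H->R->F->L->F->refl->H->L'->G->R'->B->plug->B
Char 7 ('E'): step: R->4, L=7; E->plug->E->R->D->L->D->refl->A->L'->E->R'->G->plug->G
Char 8 ('H'): step: R->5, L=7; H->plug->H->R->E->L->A->refl->D->L'->D->R'->F->plug->F
Char 9 ('E'): step: R->6, L=7; E->plug->E->R->C->L->G->refl->B->L'->A->R'->A->plug->A

A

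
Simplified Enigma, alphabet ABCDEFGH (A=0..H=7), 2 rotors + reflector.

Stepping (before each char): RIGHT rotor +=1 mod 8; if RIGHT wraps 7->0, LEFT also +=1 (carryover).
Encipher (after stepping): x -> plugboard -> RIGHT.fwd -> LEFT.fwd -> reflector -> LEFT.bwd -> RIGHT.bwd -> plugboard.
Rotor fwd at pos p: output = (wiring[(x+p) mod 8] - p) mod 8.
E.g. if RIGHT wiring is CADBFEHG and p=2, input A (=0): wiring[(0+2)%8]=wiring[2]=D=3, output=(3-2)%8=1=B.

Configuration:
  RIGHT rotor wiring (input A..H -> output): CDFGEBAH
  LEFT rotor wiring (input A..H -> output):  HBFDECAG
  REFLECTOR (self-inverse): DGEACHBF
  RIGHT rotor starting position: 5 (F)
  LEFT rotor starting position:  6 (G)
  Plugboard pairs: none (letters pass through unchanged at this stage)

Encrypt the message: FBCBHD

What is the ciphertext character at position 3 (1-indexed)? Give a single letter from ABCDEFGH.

Char 1 ('F'): step: R->6, L=6; F->plug->F->R->A->L->C->refl->E->L'->H->R'->E->plug->E
Char 2 ('B'): step: R->7, L=6; B->plug->B->R->D->L->D->refl->A->L'->B->R'->H->plug->H
Char 3 ('C'): step: R->0, L->7 (L advanced); C->plug->C->R->F->L->F->refl->H->L'->A->R'->G->plug->G

G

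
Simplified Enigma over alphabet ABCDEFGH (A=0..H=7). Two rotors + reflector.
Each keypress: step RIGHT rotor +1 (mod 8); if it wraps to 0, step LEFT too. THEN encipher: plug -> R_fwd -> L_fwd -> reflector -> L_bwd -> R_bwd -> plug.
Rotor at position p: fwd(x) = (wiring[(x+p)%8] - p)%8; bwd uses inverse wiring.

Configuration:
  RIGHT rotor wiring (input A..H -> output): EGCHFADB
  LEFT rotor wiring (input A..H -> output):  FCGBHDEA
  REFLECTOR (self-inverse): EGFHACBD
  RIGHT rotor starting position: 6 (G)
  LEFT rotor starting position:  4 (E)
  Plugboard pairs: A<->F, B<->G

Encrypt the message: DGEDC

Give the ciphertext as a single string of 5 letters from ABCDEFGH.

Answer: FBDCD

Derivation:
Char 1 ('D'): step: R->7, L=4; D->plug->D->R->D->L->E->refl->A->L'->C->R'->A->plug->F
Char 2 ('G'): step: R->0, L->5 (L advanced); G->plug->B->R->G->L->E->refl->A->L'->D->R'->G->plug->B
Char 3 ('E'): step: R->1, L=5; E->plug->E->R->H->L->C->refl->F->L'->E->R'->D->plug->D
Char 4 ('D'): step: R->2, L=5; D->plug->D->R->G->L->E->refl->A->L'->D->R'->C->plug->C
Char 5 ('C'): step: R->3, L=5; C->plug->C->R->F->L->B->refl->G->L'->A->R'->D->plug->D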